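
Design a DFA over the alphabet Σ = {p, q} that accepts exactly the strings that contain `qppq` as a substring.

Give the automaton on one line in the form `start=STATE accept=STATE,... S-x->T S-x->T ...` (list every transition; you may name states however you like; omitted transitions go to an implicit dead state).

States A..D record the length of the longest prefix of `qppq` that matches the current input suffix. Reaching E means `qppq` has been seen, and we stay there forever. Accept from E.
5 states suffice.
       p  q 
>  A   A  B 
   B   C  B 
   C   D  B 
   D   A  E 
 * E   E  E 
(> = start, * = accepting)

start=A accept=E A-p->A A-q->B B-p->C B-q->B C-p->D C-q->B D-p->A D-q->E E-p->E E-q->E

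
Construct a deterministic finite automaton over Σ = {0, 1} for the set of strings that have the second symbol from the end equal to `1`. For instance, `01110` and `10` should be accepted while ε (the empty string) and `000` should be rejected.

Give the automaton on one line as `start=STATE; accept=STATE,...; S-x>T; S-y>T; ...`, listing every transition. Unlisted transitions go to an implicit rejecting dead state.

start=A; accept=F,G; A-0>B; A-1>C; B-0>D; B-1>E; C-0>F; C-1>G; D-0>D; D-1>E; E-0>F; E-1>G; F-0>D; F-1>E; G-0>F; G-1>G

Because acceptance depends on a position counted from the end, the machine has to buffer the most recent 2 symbols. Make each state the string of the last up-to-2 symbols read; on input `x` shift the window left and append `x`. Accept when the buffered window has length 2 and begins with `1`.
A 7-state machine:
       0  1 
>  A   B  C 
   B   D  E 
   C   F  G 
   D   D  E 
   E   F  G 
 * F   D  E 
 * G   F  G 
(> = start, * = accepting)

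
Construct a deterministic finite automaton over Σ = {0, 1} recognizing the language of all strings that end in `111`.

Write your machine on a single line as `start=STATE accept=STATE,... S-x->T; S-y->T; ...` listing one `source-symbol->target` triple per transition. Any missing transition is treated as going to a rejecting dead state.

Remember how much of `111` the current input suffix matches. State q0 means no match yet; q1 means the last symbol is `1`; q2 means the last 2 symbols are `11`; q3 means the last 3 symbols are `111`. Only q3 accepts. On a mismatch, fall back to the longest proper suffix that is still a prefix of `111`.
With 4 states:
        0   1  
>  q0   q0  q1 
   q1   q0  q2 
   q2   q0  q3 
 * q3   q0  q3 
(> = start, * = accepting)

start=q0; accept=q3; q0-0->q0; q0-1->q1; q1-0->q0; q1-1->q2; q2-0->q0; q2-1->q3; q3-0->q0; q3-1->q3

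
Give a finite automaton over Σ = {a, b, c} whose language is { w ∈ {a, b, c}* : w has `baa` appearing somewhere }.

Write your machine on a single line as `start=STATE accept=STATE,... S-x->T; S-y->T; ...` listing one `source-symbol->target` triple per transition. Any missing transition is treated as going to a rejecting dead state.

start=q0; accept=q3; q0-a->q0; q0-b->q1; q0-c->q0; q1-a->q2; q1-b->q1; q1-c->q0; q2-a->q3; q2-b->q1; q2-c->q0; q3-a->q3; q3-b->q3; q3-c->q3

States q0..q2 record the length of the longest prefix of `baa` that matches the current input suffix. Reaching q3 means `baa` has been seen, and we stay there forever. Accept from q3.
4 states suffice.
        a   b   c  
>  q0   q0  q1  q0 
   q1   q2  q1  q0 
   q2   q3  q1  q0 
 * q3   q3  q3  q3 
(> = start, * = accepting)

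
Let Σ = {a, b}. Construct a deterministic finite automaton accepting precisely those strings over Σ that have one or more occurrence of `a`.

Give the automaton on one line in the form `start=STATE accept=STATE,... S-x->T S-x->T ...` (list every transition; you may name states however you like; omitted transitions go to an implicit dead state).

Count `a`s, saturating at 2: state q0 means no `a` yet, q1 means one `a` seen, q2 means more than one. Each `a` increments (capped at q2); other symbols loop. Accept from {q1, q2}.
        a   b  
>  q0   q1  q0 
 * q1   q2  q1 
 * q2   q2  q2 
(> = start, * = accepting)

start=q0 accept=q1,q2 q0-a->q1 q0-b->q0 q1-a->q2 q1-b->q1 q2-a->q2 q2-b->q2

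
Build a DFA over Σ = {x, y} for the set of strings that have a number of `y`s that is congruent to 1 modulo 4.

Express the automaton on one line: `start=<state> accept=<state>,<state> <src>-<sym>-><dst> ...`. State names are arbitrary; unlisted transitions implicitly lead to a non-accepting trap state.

The only thing that matters is how many `y`s have appeared, reduced mod 4. Use one state per residue: s0 for 0, …, s3 for 3. Reading `y` moves to the next residue; anything else stays put. s1 is accepting.
With 4 states:
        x   y  
>  s0   s0  s1 
 * s1   s1  s2 
   s2   s2  s3 
   s3   s3  s0 
(> = start, * = accepting)

start=s0 accept=s1 s0-x->s0 s0-y->s1 s1-x->s1 s1-y->s2 s2-x->s2 s2-y->s3 s3-x->s3 s3-y->s0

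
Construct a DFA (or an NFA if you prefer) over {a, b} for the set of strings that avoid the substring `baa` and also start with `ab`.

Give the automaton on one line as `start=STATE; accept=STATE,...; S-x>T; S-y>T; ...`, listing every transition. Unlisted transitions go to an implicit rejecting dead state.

Build one automaton per condition and run them in lockstep. The first has 4 states tracking partial matches of the forbidden pattern `baa`; the second has 4 states tracking whether the input so far still matches the prefix `ab`. A product state is a pair (one from each), accepting exactly when both do. After merging equivalent states the machine shrinks.
A 5-state machine:
        a   b  
>  q0   q1  q2 
   q1   q2  q3 
   q2   q2  q2 
 * q3   q4  q3 
 * q4   q2  q3 
(> = start, * = accepting)

start=q0; accept=q3,q4; q0-a>q1; q0-b>q2; q1-a>q2; q1-b>q3; q2-a>q2; q2-b>q2; q3-a>q4; q3-b>q3; q4-a>q2; q4-b>q3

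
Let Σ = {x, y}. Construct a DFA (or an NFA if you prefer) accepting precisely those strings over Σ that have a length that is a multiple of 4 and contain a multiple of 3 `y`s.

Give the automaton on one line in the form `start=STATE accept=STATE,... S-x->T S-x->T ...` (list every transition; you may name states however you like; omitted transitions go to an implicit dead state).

Handle the two conditions separately and then intersect. The first has 4 states tracking the input length modulo 4; the second has 3 states tracking the count of `y`s modulo 3. A product state is a pair (one from each), accepting exactly when both do.
          x    y  
>* S0     S1   S2 
   S1     S3   S4 
   S2     S4   S5 
   S3     S6   S7 
   S4     S7   S8 
   S5     S8   S6 
   S6     S0   S9 
   S7     S9  S10 
   S8    S10   S0 
   S9     S2  S11 
   S10   S11   S1 
   S11    S5   S3 
(> = start, * = accepting)

start=S0 accept=S0 S0-x->S1 S0-y->S2 S1-x->S3 S1-y->S4 S2-x->S4 S2-y->S5 S3-x->S6 S3-y->S7 S4-x->S7 S4-y->S8 S5-x->S8 S5-y->S6 S6-x->S0 S6-y->S9 S7-x->S9 S7-y->S10 S8-x->S10 S8-y->S0 S9-x->S2 S9-y->S11 S10-x->S11 S10-y->S1 S11-x->S5 S11-y->S3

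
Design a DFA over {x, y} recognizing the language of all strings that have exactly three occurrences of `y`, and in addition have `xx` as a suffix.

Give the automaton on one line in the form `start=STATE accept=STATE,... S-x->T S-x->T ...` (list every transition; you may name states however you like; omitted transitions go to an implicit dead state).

Build one automaton per condition and run them in lockstep. The first has 5 states tracking the count of `y`s, saturating at 4; the second has 3 states tracking how much of the suffix `xx` has currently been matched. A product state is a pair (one from each), accepting exactly when both do.
          x    y  
>  S0     S1   S2 
   S1     S3   S2 
   S2     S4   S5 
   S3     S3   S2 
   S4     S6   S5 
   S5     S7   S8 
   S6     S6   S5 
   S7     S9   S8 
   S8    S10  S11 
   S9     S9   S8 
   S10   S12  S11 
   S11   S13  S11 
 * S12   S12  S11 
   S13   S14  S11 
   S14   S14  S11 
(> = start, * = accepting)

start=S0 accept=S12 S0-x->S1 S0-y->S2 S1-x->S3 S1-y->S2 S2-x->S4 S2-y->S5 S3-x->S3 S3-y->S2 S4-x->S6 S4-y->S5 S5-x->S7 S5-y->S8 S6-x->S6 S6-y->S5 S7-x->S9 S7-y->S8 S8-x->S10 S8-y->S11 S9-x->S9 S9-y->S8 S10-x->S12 S10-y->S11 S11-x->S13 S11-y->S11 S12-x->S12 S12-y->S11 S13-x->S14 S13-y->S11 S14-x->S14 S14-y->S11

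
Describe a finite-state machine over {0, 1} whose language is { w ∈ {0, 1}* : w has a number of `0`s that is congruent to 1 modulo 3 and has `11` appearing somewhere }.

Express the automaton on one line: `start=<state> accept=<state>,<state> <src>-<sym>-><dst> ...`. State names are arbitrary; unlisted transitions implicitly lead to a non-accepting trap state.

Build one automaton per condition and run them in lockstep. The first has 3 states tracking the count of `0`s modulo 3; the second has 3 states tracking whether and how much of `11` has been seen. A product state is a pair (one from each), accepting exactly when both do.
With 9 states:
        0   1  
>  q0   q1  q2 
   q1   q3  q4 
   q2   q1  q5 
   q3   q0  q6 
   q4   q3  q7 
   q5   q7  q5 
   q6   q0  q8 
 * q7   q8  q7 
   q8   q5  q8 
(> = start, * = accepting)

start=q0 accept=q7 q0-0->q1 q0-1->q2 q1-0->q3 q1-1->q4 q2-0->q1 q2-1->q5 q3-0->q0 q3-1->q6 q4-0->q3 q4-1->q7 q5-0->q7 q5-1->q5 q6-0->q0 q6-1->q8 q7-0->q8 q7-1->q7 q8-0->q5 q8-1->q8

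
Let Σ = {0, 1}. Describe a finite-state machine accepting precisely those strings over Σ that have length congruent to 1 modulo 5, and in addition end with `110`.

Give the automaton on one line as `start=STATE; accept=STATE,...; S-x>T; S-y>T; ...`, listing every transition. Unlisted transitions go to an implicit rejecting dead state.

start=q0; accept=q18; q0-0>q1; q0-1>q2; q1-0>q3; q1-1>q4; q2-0>q3; q2-1>q5; q3-0>q6; q3-1>q7; q4-0>q6; q4-1>q8; q5-0>q9; q5-1>q8; q6-0>q10; q6-1>q11; q7-0>q10; q7-1>q12; q8-0>q13; q8-1>q12; q9-0>q10; q9-1>q11; q10-0>q0; q10-1>q14; q11-0>q0; q11-1>q15; q12-0>q16; q12-1>q15; q13-0>q0; q13-1>q14; q14-0>q1; q14-1>q17; q15-0>q18; q15-1>q17; q16-0>q1; q16-1>q2; q17-0>q19; q17-1>q5; q18-0>q3; q18-1>q4; q19-0>q6; q19-1>q7

Build one automaton per condition and run them in lockstep. The first has 5 states tracking the input length modulo 5; the second has 4 states tracking how much of the suffix `110` has currently been matched. A product state is a pair (one from each), accepting exactly when both do.
20 states suffice.
          0    1  
>  q0     q1   q2 
   q1     q3   q4 
   q2     q3   q5 
   q3     q6   q7 
   q4     q6   q8 
   q5     q9   q8 
   q6    q10  q11 
   q7    q10  q12 
   q8    q13  q12 
   q9    q10  q11 
   q10    q0  q14 
   q11    q0  q15 
   q12   q16  q15 
   q13    q0  q14 
   q14    q1  q17 
   q15   q18  q17 
   q16    q1   q2 
   q17   q19   q5 
 * q18    q3   q4 
   q19    q6   q7 
(> = start, * = accepting)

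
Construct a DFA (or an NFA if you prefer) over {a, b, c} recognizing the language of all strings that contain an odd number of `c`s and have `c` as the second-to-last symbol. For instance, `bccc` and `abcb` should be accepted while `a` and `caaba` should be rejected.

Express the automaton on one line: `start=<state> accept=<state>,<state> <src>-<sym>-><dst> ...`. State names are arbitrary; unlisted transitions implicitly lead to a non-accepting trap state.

Run two small machines in parallel and take their product. One (2 states) tracks the count of `c`s modulo 2; the other (13 states) tracks the last 2 symbols read. Each combined state is a pair, one component from each; accept when both components accept.
A 22-state machine:
          a    b    c  
>  q0     q1   q2   q3 
   q1     q4   q5   q6 
   q2     q7   q8   q9 
   q3    q10  q11  q12 
   q4     q4   q5   q6 
   q5     q7   q8   q9 
   q6    q10  q11  q12 
   q7     q4   q5   q6 
   q8     q7   q8   q9 
   q9    q10  q11  q12 
 * q10   q13  q14  q15 
 * q11   q16  q17  q18 
   q12   q19  q20  q21 
   q13   q13  q14  q15 
   q14   q16  q17  q18 
   q15   q19  q20  q21 
   q16   q13  q14  q15 
   q17   q16  q17  q18 
   q18   q19  q20  q21 
   q19    q4   q5   q6 
   q20    q7   q8   q9 
 * q21   q10  q11  q12 
(> = start, * = accepting)

start=q0 accept=q10,q11,q21 q0-a->q1 q0-b->q2 q0-c->q3 q1-a->q4 q1-b->q5 q1-c->q6 q2-a->q7 q2-b->q8 q2-c->q9 q3-a->q10 q3-b->q11 q3-c->q12 q4-a->q4 q4-b->q5 q4-c->q6 q5-a->q7 q5-b->q8 q5-c->q9 q6-a->q10 q6-b->q11 q6-c->q12 q7-a->q4 q7-b->q5 q7-c->q6 q8-a->q7 q8-b->q8 q8-c->q9 q9-a->q10 q9-b->q11 q9-c->q12 q10-a->q13 q10-b->q14 q10-c->q15 q11-a->q16 q11-b->q17 q11-c->q18 q12-a->q19 q12-b->q20 q12-c->q21 q13-a->q13 q13-b->q14 q13-c->q15 q14-a->q16 q14-b->q17 q14-c->q18 q15-a->q19 q15-b->q20 q15-c->q21 q16-a->q13 q16-b->q14 q16-c->q15 q17-a->q16 q17-b->q17 q17-c->q18 q18-a->q19 q18-b->q20 q18-c->q21 q19-a->q4 q19-b->q5 q19-c->q6 q20-a->q7 q20-b->q8 q20-c->q9 q21-a->q10 q21-b->q11 q21-c->q12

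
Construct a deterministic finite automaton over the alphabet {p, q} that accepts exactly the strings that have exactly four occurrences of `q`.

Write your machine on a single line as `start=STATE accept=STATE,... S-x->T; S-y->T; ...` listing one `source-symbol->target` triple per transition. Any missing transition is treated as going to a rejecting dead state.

start=s0; accept=s4; s0-p->s0; s0-q->s1; s1-p->s1; s1-q->s2; s2-p->s2; s2-q->s3; s3-p->s3; s3-q->s4; s4-p->s4; s4-q->s5; s5-p->s5; s5-q->s5

Count `q`s, saturating at 5: states s0 through s4 mean 0 through 4 `q`s seen; s5 means more than 4. Each `q` increments (capped at s5); other symbols loop. Accept from {s4}.
A 6-state machine:
        p   q  
>  s0   s0  s1 
   s1   s1  s2 
   s2   s2  s3 
   s3   s3  s4 
 * s4   s4  s5 
   s5   s5  s5 
(> = start, * = accepting)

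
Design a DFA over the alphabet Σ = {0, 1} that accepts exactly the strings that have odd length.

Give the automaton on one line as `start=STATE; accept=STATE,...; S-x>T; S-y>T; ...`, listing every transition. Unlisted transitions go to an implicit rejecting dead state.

Count input length modulo 2: every symbol advances one step around the cycle q0 → q1 → q0. Accept at q1.
        0   1  
>  q0   q1  q1 
 * q1   q0  q0 
(> = start, * = accepting)

start=q0; accept=q1; q0-0>q1; q0-1>q1; q1-0>q0; q1-1>q0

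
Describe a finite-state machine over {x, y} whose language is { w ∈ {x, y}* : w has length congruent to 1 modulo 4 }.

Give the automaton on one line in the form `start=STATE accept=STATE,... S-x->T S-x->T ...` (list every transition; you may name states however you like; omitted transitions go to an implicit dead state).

Count input length modulo 4: every symbol advances one step around the cycle A → B → C → D → A. Accept at B.
       x  y 
>  A   B  B 
 * B   C  C 
   C   D  D 
   D   A  A 
(> = start, * = accepting)

start=A accept=B A-x->B A-y->B B-x->C B-y->C C-x->D C-y->D D-x->A D-y->A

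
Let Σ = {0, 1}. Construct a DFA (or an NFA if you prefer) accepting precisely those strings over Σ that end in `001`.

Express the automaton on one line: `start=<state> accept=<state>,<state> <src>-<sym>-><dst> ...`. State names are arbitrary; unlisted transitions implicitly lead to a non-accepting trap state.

Let each state record the length of the longest suffix of the input read so far that is also a prefix of `001`. B means the last symbol is `0`; C means the last 2 symbols are `00`; D means the last 3 symbols are `001`. Accept only at D, where the string currently ends in `001`.
       0  1 
>  A   B  A 
   B   C  A 
   C   C  D 
 * D   B  A 
(> = start, * = accepting)

start=A accept=D A-0->B A-1->A B-0->C B-1->A C-0->C C-1->D D-0->B D-1->A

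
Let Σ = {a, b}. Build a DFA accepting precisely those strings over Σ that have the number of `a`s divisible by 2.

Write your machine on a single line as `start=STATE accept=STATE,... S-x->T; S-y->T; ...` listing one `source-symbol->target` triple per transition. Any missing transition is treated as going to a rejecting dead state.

start=q0; accept=q0; q0-a->q1; q0-b->q0; q1-a->q0; q1-b->q1

The only thing that matters is how many `a`s have appeared, reduced mod 2. Use one state per residue: q0 for 0, …, q1 for 1. Reading `a` moves to the next residue; anything else stays put. q0 is accepting.
2 states suffice.
        a   b  
>* q0   q1  q0 
   q1   q0  q1 
(> = start, * = accepting)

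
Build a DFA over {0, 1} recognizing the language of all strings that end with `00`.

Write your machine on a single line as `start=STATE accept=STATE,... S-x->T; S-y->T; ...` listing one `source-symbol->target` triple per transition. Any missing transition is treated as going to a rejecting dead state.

start=A; accept=C; A-0->B; A-1->A; B-0->C; B-1->A; C-0->C; C-1->A

Let each state record the length of the longest suffix of the input read so far that is also a prefix of `00`. B means the last symbol is `0`; C means the last 2 symbols are `00`. Accept only at C, where the string currently ends in `00`.
A 3-state machine:
       0  1 
>  A   B  A 
   B   C  A 
 * C   C  A 
(> = start, * = accepting)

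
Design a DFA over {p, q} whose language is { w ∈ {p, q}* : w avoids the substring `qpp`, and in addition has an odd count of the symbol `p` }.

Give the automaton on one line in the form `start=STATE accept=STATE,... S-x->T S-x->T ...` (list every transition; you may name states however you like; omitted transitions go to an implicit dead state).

Build one automaton per condition and run them in lockstep. One (4 states) tracks partial matches of the forbidden pattern `qpp`; the other (2 states) tracks the count of `p`s modulo 2. Each combined state is a pair, one component from each; accept when both components accept. Equivalent product states are then merged.
7 states suffice.
        p   q  
>  s0   s1  s2 
 * s1   s0  s3 
   s2   s4  s2 
 * s3   s5  s3 
 * s4   s6  s3 
   s5   s6  s2 
   s6   s6  s6 
(> = start, * = accepting)

start=s0 accept=s1,s3,s4 s0-p->s1 s0-q->s2 s1-p->s0 s1-q->s3 s2-p->s4 s2-q->s2 s3-p->s5 s3-q->s3 s4-p->s6 s4-q->s3 s5-p->s6 s5-q->s2 s6-p->s6 s6-q->s6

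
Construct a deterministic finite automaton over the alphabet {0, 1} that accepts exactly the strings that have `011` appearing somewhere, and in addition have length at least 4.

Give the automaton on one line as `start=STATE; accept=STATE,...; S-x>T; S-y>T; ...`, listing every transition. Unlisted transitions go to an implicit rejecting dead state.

Run two small machines in parallel and take their product. The first has 4 states tracking whether and how much of `011` has been seen; the second has 6 states tracking the input length, saturating at 5. A product state is a pair (one from each), accepting exactly when both do. Equivalent product states are then merged.
An 8-state machine:
        0   1  
>  q0   q1  q2 
   q1   q3  q4 
   q2   q3  q2 
   q3   q3  q5 
   q4   q3  q6 
   q5   q3  q7 
   q6   q7  q7 
 * q7   q7  q7 
(> = start, * = accepting)

start=q0; accept=q7; q0-0>q1; q0-1>q2; q1-0>q3; q1-1>q4; q2-0>q3; q2-1>q2; q3-0>q3; q3-1>q5; q4-0>q3; q4-1>q6; q5-0>q3; q5-1>q7; q6-0>q7; q6-1>q7; q7-0>q7; q7-1>q7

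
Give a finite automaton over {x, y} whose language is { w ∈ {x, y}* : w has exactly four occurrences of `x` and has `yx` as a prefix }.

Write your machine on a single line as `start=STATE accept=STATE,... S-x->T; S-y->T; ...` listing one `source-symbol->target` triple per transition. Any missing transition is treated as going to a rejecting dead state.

Build one automaton per condition and run them in lockstep. The first has 6 states tracking the count of `x`s, saturating at 5; the second has 4 states tracking whether the input so far still matches the prefix `yx`. A product state is a pair (one from each), accepting exactly when both do. Minimizing collapses redundant product states.
        x   y  
>  q0   q1  q2 
   q1   q1  q1 
   q2   q3  q1 
   q3   q4  q3 
   q4   q5  q4 
   q5   q6  q5 
 * q6   q1  q6 
(> = start, * = accepting)

start=q0; accept=q6; q0-x->q1; q0-y->q2; q1-x->q1; q1-y->q1; q2-x->q3; q2-y->q1; q3-x->q4; q3-y->q3; q4-x->q5; q4-y->q4; q5-x->q6; q5-y->q5; q6-x->q1; q6-y->q6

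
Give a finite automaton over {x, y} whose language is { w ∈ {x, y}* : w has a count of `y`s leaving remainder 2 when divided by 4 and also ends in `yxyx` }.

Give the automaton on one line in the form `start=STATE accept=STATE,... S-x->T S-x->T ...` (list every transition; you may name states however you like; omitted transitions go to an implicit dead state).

start=s0 accept=s8 s0-x->s0 s0-y->s1 s1-x->s2 s1-y->s3 s2-x->s4 s2-y->s5 s3-x->s6 s3-y->s7 s4-x->s4 s4-y->s3 s5-x->s8 s5-y->s7 s6-x->s9 s6-y->s10 s7-x->s11 s7-y->s12 s8-x->s9 s8-y->s10 s9-x->s9 s9-y->s7 s10-x->s13 s10-y->s12 s11-x->s14 s11-y->s15 s12-x->s16 s12-y->s1 s13-x->s14 s13-y->s15 s14-x->s14 s14-y->s12 s15-x->s17 s15-y->s1 s16-x->s0 s16-y->s18 s17-x->s0 s17-y->s18 s18-x->s19 s18-y->s3 s19-x->s4 s19-y->s5

Handle the two conditions separately and then intersect. The first has 4 states tracking the count of `y`s modulo 4; the second has 5 states tracking how much of the suffix `yxyx` has currently been matched. A product state is a pair (one from each), accepting exactly when both do.
20 states suffice.
          x    y  
>  s0     s0   s1 
   s1     s2   s3 
   s2     s4   s5 
   s3     s6   s7 
   s4     s4   s3 
   s5     s8   s7 
   s6     s9  s10 
   s7    s11  s12 
 * s8     s9  s10 
   s9     s9   s7 
   s10   s13  s12 
   s11   s14  s15 
   s12   s16   s1 
   s13   s14  s15 
   s14   s14  s12 
   s15   s17   s1 
   s16    s0  s18 
   s17    s0  s18 
   s18   s19   s3 
   s19    s4   s5 
(> = start, * = accepting)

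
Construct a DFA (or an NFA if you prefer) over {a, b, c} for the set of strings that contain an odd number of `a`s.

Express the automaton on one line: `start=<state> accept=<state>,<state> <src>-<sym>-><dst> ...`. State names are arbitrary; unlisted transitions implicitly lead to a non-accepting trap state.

start=q0 accept=q1 q0-a->q1 q0-b->q0 q0-c->q0 q1-a->q0 q1-b->q1 q1-c->q1

Keep the running count of `a`s modulo 2: each `a` advances along the cycle q0 → q1 → q0 while other symbols loop. Accept at q1.
        a   b   c  
>  q0   q1  q0  q0 
 * q1   q0  q1  q1 
(> = start, * = accepting)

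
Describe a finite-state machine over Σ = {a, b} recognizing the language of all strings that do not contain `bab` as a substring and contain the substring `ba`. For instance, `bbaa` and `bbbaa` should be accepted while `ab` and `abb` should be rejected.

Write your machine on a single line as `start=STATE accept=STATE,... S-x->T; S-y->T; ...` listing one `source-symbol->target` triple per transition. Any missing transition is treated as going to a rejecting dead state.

Run two small machines in parallel and take their product. The first has 4 states tracking partial matches of the forbidden pattern `bab`; the second has 3 states tracking whether and how much of `ba` has been seen. A product state is a pair (one from each), accepting exactly when both do.
        a   b  
>  s0   s0  s1 
   s1   s2  s1 
 * s2   s3  s4 
 * s3   s3  s5 
   s4   s4  s4 
 * s5   s2  s5 
(> = start, * = accepting)

start=s0; accept=s2,s3,s5; s0-a->s0; s0-b->s1; s1-a->s2; s1-b->s1; s2-a->s3; s2-b->s4; s3-a->s3; s3-b->s5; s4-a->s4; s4-b->s4; s5-a->s2; s5-b->s5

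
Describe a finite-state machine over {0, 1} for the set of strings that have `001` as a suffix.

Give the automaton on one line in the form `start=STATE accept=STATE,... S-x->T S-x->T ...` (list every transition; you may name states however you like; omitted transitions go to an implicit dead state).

start=q0 accept=q3 q0-0->q1 q0-1->q0 q1-0->q2 q1-1->q0 q2-0->q2 q2-1->q3 q3-0->q1 q3-1->q0

Let each state record the length of the longest suffix of the input read so far that is also a prefix of `001`. q1 means the last symbol is `0`; q2 means the last 2 symbols are `00`; q3 means the last 3 symbols are `001`. Accept only at q3, where the string currently ends in `001`.
A 4-state machine:
        0   1  
>  q0   q1  q0 
   q1   q2  q0 
   q2   q2  q3 
 * q3   q1  q0 
(> = start, * = accepting)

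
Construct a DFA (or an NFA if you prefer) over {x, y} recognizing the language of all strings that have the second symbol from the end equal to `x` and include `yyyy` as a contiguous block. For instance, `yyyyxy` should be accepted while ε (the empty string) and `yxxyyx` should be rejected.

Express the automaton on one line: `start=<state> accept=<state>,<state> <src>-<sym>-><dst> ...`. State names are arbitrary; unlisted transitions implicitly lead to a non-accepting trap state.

Handle the two conditions separately and then intersect. One (7 states) tracks the last 2 symbols read; the other (5 states) tracks whether and how much of `yyyy` has been seen. Each combined state is a pair, one component from each; accept when both components accept.
With 12 states:
          x    y  
>  S0     S1   S2 
   S1     S3   S4 
   S2     S5   S6 
   S3     S3   S4 
   S4     S5   S6 
   S5     S3   S4 
   S6     S5   S7 
   S7     S5   S8 
   S8     S9   S8 
   S9    S10  S11 
 * S10   S10  S11 
 * S11    S9   S8 
(> = start, * = accepting)

start=S0 accept=S10,S11 S0-x->S1 S0-y->S2 S1-x->S3 S1-y->S4 S2-x->S5 S2-y->S6 S3-x->S3 S3-y->S4 S4-x->S5 S4-y->S6 S5-x->S3 S5-y->S4 S6-x->S5 S6-y->S7 S7-x->S5 S7-y->S8 S8-x->S9 S8-y->S8 S9-x->S10 S9-y->S11 S10-x->S10 S10-y->S11 S11-x->S9 S11-y->S8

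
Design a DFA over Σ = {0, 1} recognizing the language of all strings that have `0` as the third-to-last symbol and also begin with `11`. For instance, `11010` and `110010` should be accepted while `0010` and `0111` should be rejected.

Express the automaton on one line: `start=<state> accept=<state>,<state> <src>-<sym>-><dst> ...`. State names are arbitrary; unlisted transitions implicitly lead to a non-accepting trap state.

Run two small machines in parallel and take their product. One (15 states) tracks the last 3 symbols read; the other (4 states) tracks whether the input so far still matches the prefix `11`. Each combined state is a pair, one component from each; accept when both components accept. Equivalent product states are then merged.
11 states suffice.
          0    1  
>  S0     S1   S2 
   S1     S1   S1 
   S2     S1   S3 
   S3     S4   S3 
   S4     S5   S6 
   S5     S7   S8 
   S6     S9  S10 
 * S7     S7   S8 
 * S8     S9  S10 
 * S9     S5   S6 
 * S10    S4   S3 
(> = start, * = accepting)

start=S0 accept=S7,S8,S9,S10 S0-0->S1 S0-1->S2 S1-0->S1 S1-1->S1 S2-0->S1 S2-1->S3 S3-0->S4 S3-1->S3 S4-0->S5 S4-1->S6 S5-0->S7 S5-1->S8 S6-0->S9 S6-1->S10 S7-0->S7 S7-1->S8 S8-0->S9 S8-1->S10 S9-0->S5 S9-1->S6 S10-0->S4 S10-1->S3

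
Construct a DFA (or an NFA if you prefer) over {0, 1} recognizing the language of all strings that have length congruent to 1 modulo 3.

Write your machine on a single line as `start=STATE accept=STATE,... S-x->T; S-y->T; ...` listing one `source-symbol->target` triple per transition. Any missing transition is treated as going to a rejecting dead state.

Only the length mod 3 matters, so use a 3-cycle: from any state, every input symbol moves to the next state, wrapping s2 back to s0. Mark s1 accepting.
3 states suffice.
        0   1  
>  s0   s1  s1 
 * s1   s2  s2 
   s2   s0  s0 
(> = start, * = accepting)

start=s0; accept=s1; s0-0->s1; s0-1->s1; s1-0->s2; s1-1->s2; s2-0->s0; s2-1->s0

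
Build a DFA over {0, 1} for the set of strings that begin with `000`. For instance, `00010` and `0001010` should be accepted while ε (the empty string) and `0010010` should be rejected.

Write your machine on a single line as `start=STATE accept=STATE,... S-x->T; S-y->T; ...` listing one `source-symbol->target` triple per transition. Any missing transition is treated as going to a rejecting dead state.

Check the first 3 symbols one by one: s0 through s2 record how many have matched `000` so far; any wrong symbol goes to the dead state s4. After all 3 match we enter the accepting sink s3.
With 5 states:
        0   1  
>  s0   s1  s4 
   s1   s2  s4 
   s2   s3  s4 
 * s3   s3  s3 
   s4   s4  s4 
(> = start, * = accepting)

start=s0; accept=s3; s0-0->s1; s0-1->s4; s1-0->s2; s1-1->s4; s2-0->s3; s2-1->s4; s3-0->s3; s3-1->s3; s4-0->s4; s4-1->s4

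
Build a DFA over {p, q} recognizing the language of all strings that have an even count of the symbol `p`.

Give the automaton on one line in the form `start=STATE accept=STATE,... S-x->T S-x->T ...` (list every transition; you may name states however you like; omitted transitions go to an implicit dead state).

The only thing that matters is how many `p`s have appeared, reduced mod 2. Use one state per residue: s0 for 0, …, s1 for 1. Reading `p` moves to the next residue; anything else stays put. s0 is accepting.
        p   q  
>* s0   s1  s0 
   s1   s0  s1 
(> = start, * = accepting)

start=s0 accept=s0 s0-p->s1 s0-q->s0 s1-p->s0 s1-q->s1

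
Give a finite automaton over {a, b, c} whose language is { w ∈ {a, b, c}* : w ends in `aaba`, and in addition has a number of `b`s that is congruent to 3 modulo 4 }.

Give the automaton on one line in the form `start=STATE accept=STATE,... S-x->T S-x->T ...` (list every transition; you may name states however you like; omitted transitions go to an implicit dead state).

Handle the two conditions separately and then intersect. The first has 5 states tracking how much of the suffix `aaba` has currently been matched; the second has 4 states tracking the count of `b`s modulo 4. A product state is a pair (one from each), accepting exactly when both do. Equivalent product states are then merged.
With 8 states:
        a   b   c  
>  q0   q0  q1  q0 
   q1   q1  q2  q1 
   q2   q3  q4  q2 
   q3   q5  q4  q2 
   q4   q4  q0  q4 
   q5   q5  q6  q2 
   q6   q7  q0  q4 
 * q7   q4  q0  q4 
(> = start, * = accepting)

start=q0 accept=q7 q0-a->q0 q0-b->q1 q0-c->q0 q1-a->q1 q1-b->q2 q1-c->q1 q2-a->q3 q2-b->q4 q2-c->q2 q3-a->q5 q3-b->q4 q3-c->q2 q4-a->q4 q4-b->q0 q4-c->q4 q5-a->q5 q5-b->q6 q5-c->q2 q6-a->q7 q6-b->q0 q6-c->q4 q7-a->q4 q7-b->q0 q7-c->q4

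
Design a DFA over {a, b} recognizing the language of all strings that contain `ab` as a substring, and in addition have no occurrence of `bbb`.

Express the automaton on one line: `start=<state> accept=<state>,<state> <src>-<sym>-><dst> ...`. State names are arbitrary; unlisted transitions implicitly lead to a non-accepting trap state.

start=q0 accept=q3,q5,q6 q0-a->q1 q0-b->q2 q1-a->q1 q1-b->q3 q2-a->q1 q2-b->q4 q3-a->q5 q3-b->q6 q4-a->q1 q4-b->q7 q5-a->q5 q5-b->q3 q6-a->q5 q6-b->q8 q7-a->q9 q7-b->q7 q8-a->q8 q8-b->q8 q9-a->q9 q9-b->q8

Handle the two conditions separately and then intersect. The first has 3 states tracking whether and how much of `ab` has been seen; the second has 4 states tracking partial matches of the forbidden pattern `bbb`. A product state is a pair (one from each), accepting exactly when both do.
        a   b  
>  q0   q1  q2 
   q1   q1  q3 
   q2   q1  q4 
 * q3   q5  q6 
   q4   q1  q7 
 * q5   q5  q3 
 * q6   q5  q8 
   q7   q9  q7 
   q8   q8  q8 
   q9   q9  q8 
(> = start, * = accepting)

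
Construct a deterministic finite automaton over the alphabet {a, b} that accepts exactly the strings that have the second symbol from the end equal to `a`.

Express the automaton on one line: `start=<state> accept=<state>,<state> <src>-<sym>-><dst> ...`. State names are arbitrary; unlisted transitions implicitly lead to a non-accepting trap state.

Because acceptance depends on a position counted from the end, the machine has to buffer the most recent 2 symbols. Make each state the string of the last up-to-2 symbols read; on input `x` shift the window left and append `x`. Accept when the buffered window has length 2 and begins with `a`.
A 7-state machine:
        a   b  
>  q0   q1  q2 
   q1   q3  q4 
   q2   q5  q6 
 * q3   q3  q4 
 * q4   q5  q6 
   q5   q3  q4 
   q6   q5  q6 
(> = start, * = accepting)

start=q0 accept=q3,q4 q0-a->q1 q0-b->q2 q1-a->q3 q1-b->q4 q2-a->q5 q2-b->q6 q3-a->q3 q3-b->q4 q4-a->q5 q4-b->q6 q5-a->q3 q5-b->q4 q6-a->q5 q6-b->q6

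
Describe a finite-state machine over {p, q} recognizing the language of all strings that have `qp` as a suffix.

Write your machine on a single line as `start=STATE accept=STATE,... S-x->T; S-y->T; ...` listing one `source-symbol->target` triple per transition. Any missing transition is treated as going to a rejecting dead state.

Remember how much of `qp` the current input suffix matches. State s0 means no match yet; s1 means the last symbol is `q`; s2 means the last 2 symbols are `qp`. Only s2 accepts. On a mismatch, fall back to the longest proper suffix that is still a prefix of `qp`.
With 3 states:
        p   q  
>  s0   s0  s1 
   s1   s2  s1 
 * s2   s0  s1 
(> = start, * = accepting)

start=s0; accept=s2; s0-p->s0; s0-q->s1; s1-p->s2; s1-q->s1; s2-p->s0; s2-q->s1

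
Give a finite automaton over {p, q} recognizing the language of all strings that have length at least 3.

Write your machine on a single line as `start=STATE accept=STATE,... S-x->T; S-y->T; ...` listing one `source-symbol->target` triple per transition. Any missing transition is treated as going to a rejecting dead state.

Count input length up to 4: every symbol moves from s0 toward s4, which means 'more than 3' and absorbs. Accept from {s3, s4}.
        p   q  
>  s0   s1  s1 
   s1   s2  s2 
   s2   s3  s3 
 * s3   s4  s4 
 * s4   s4  s4 
(> = start, * = accepting)

start=s0; accept=s3,s4; s0-p->s1; s0-q->s1; s1-p->s2; s1-q->s2; s2-p->s3; s2-q->s3; s3-p->s4; s3-q->s4; s4-p->s4; s4-q->s4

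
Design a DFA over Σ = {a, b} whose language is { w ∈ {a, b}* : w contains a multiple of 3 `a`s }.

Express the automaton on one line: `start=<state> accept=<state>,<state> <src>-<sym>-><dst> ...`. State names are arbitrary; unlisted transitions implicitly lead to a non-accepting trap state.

Keep the running count of `a`s modulo 3: each `a` advances along the cycle q0 → q1 → q2 → q0 while other symbols loop. Accept at q0.
3 states suffice.
        a   b  
>* q0   q1  q0 
   q1   q2  q1 
   q2   q0  q2 
(> = start, * = accepting)

start=q0 accept=q0 q0-a->q1 q0-b->q0 q1-a->q2 q1-b->q1 q2-a->q0 q2-b->q2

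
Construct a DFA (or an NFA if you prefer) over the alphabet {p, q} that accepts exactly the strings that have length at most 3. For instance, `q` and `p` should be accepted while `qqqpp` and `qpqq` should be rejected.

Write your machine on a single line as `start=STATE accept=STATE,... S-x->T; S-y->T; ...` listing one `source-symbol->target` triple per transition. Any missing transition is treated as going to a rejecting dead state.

We only need to distinguish lengths 0, 1, …, 3, and '>3'. Chain A → B → C → D → E on every symbol, with E looping. Accepting states: {A, B, C, D}.
With 5 states:
       p  q 
>* A   B  B 
 * B   C  C 
 * C   D  D 
 * D   E  E 
   E   E  E 
(> = start, * = accepting)

start=A; accept=A,B,C,D; A-p->B; A-q->B; B-p->C; B-q->C; C-p->D; C-q->D; D-p->E; D-q->E; E-p->E; E-q->E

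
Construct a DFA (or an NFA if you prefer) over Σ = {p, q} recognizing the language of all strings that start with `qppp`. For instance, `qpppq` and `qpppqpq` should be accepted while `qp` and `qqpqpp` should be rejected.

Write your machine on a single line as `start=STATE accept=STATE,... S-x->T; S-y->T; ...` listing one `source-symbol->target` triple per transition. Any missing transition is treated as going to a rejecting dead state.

start=S0; accept=S4; S0-p->S5; S0-q->S1; S1-p->S2; S1-q->S5; S2-p->S3; S2-q->S5; S3-p->S4; S3-q->S5; S4-p->S4; S4-q->S4; S5-p->S5; S5-q->S5

Walk along `qppp` while the input agrees: from S0 take `q` to S1, and so on. Any deviation drops to the rejecting sink S5. Once S4 is reached the prefix is confirmed and every continuation is accepted.
        p   q  
>  S0   S5  S1 
   S1   S2  S5 
   S2   S3  S5 
   S3   S4  S5 
 * S4   S4  S4 
   S5   S5  S5 
(> = start, * = accepting)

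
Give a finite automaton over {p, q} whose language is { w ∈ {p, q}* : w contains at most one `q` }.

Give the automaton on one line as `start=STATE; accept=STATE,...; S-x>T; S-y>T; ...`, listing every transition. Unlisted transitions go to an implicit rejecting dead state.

Only the number of `q`s matters, and only up to 2. Make a chain A → B → C advanced by each `q` (with C absorbing); every other symbol self-loops. The accepting set is {A, B}.
       p  q 
>* A   A  B 
 * B   B  C 
   C   C  C 
(> = start, * = accepting)

start=A; accept=A,B; A-p>A; A-q>B; B-p>B; B-q>C; C-p>C; C-q>C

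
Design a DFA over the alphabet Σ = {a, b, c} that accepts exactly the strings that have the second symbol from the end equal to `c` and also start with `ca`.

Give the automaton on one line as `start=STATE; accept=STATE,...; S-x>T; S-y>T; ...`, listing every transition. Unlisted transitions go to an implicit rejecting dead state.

start=s0; accept=s3,s6; s0-a>s1; s0-b>s1; s0-c>s2; s1-a>s1; s1-b>s1; s1-c>s1; s2-a>s3; s2-b>s1; s2-c>s1; s3-a>s4; s3-b>s4; s3-c>s5; s4-a>s4; s4-b>s4; s4-c>s5; s5-a>s3; s5-b>s3; s5-c>s6; s6-a>s3; s6-b>s3; s6-c>s6

Build one automaton per condition and run them in lockstep. One (13 states) tracks the last 2 symbols read; the other (4 states) tracks whether the input so far still matches the prefix `ca`. Each combined state is a pair, one component from each; accept when both components accept. Equivalent product states are then merged.
With 7 states:
        a   b   c  
>  s0   s1  s1  s2 
   s1   s1  s1  s1 
   s2   s3  s1  s1 
 * s3   s4  s4  s5 
   s4   s4  s4  s5 
   s5   s3  s3  s6 
 * s6   s3  s3  s6 
(> = start, * = accepting)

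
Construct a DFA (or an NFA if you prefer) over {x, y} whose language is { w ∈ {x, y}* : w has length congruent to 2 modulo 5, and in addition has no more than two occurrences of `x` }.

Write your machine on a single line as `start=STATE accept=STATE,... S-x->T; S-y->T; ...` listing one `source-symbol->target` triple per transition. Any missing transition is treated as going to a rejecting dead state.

start=q0; accept=q3,q4,q5; q0-x->q1; q0-y->q2; q1-x->q3; q1-y->q4; q2-x->q4; q2-y->q5; q3-x->q6; q3-y->q7; q4-x->q7; q4-y->q8; q5-x->q8; q5-y->q9; q6-x->q10; q6-y->q10; q7-x->q10; q7-y->q11; q8-x->q11; q8-y->q12; q9-x->q12; q9-y->q13; q10-x->q14; q10-y->q14; q11-x->q14; q11-y->q15; q12-x->q15; q12-y->q16; q13-x->q16; q13-y->q0; q14-x->q17; q14-y->q17; q15-x->q17; q15-y->q18; q16-x->q18; q16-y->q1; q17-x->q19; q17-y->q19; q18-x->q19; q18-y->q3; q19-x->q6; q19-y->q6

Build one automaton per condition and run them in lockstep. One (5 states) tracks the input length modulo 5; the other (4 states) tracks the count of `x`s, saturating at 3. Each combined state is a pair, one component from each; accept when both components accept.
With 20 states:
          x    y  
>  q0     q1   q2 
   q1     q3   q4 
   q2     q4   q5 
 * q3     q6   q7 
 * q4     q7   q8 
 * q5     q8   q9 
   q6    q10  q10 
   q7    q10  q11 
   q8    q11  q12 
   q9    q12  q13 
   q10   q14  q14 
   q11   q14  q15 
   q12   q15  q16 
   q13   q16   q0 
   q14   q17  q17 
   q15   q17  q18 
   q16   q18   q1 
   q17   q19  q19 
   q18   q19   q3 
   q19    q6   q6 
(> = start, * = accepting)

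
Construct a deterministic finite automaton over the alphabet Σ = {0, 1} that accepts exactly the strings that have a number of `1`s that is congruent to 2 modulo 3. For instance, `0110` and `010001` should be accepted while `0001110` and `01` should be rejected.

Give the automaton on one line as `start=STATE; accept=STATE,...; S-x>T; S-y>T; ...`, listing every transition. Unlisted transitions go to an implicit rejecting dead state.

Keep the running count of `1`s modulo 3: each `1` advances along the cycle s0 → s1 → s2 → s0 while other symbols loop. Accept at s2.
        0   1  
>  s0   s0  s1 
   s1   s1  s2 
 * s2   s2  s0 
(> = start, * = accepting)

start=s0; accept=s2; s0-0>s0; s0-1>s1; s1-0>s1; s1-1>s2; s2-0>s2; s2-1>s0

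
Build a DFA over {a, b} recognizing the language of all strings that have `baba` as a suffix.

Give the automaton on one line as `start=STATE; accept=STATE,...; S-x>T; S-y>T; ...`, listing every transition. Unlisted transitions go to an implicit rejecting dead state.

start=q0; accept=q4; q0-a>q0; q0-b>q1; q1-a>q2; q1-b>q1; q2-a>q0; q2-b>q3; q3-a>q4; q3-b>q1; q4-a>q0; q4-b>q3

Let each state record the length of the longest suffix of the input read so far that is also a prefix of `baba`. q1 means the last symbol is `b`; q2 means the last 2 symbols are `ba`; q3 means the last 3 symbols are `bab`; q4 means the last 4 symbols are `baba`. Accept only at q4, where the string currently ends in `baba`.
        a   b  
>  q0   q0  q1 
   q1   q2  q1 
   q2   q0  q3 
   q3   q4  q1 
 * q4   q0  q3 
(> = start, * = accepting)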